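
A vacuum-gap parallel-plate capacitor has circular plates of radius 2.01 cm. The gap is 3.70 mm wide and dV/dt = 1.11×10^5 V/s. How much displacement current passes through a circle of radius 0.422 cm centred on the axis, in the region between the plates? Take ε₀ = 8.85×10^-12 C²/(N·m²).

I_d = C dV/dt with C = ε₀πR²/d = 3.035×10^-12 F, so I_d = (3.035×10^-12)(1.11×10^5) = 3.369×10^-7 A.
Through an area πr² the displacement current is I_d·(πr²/πR²) = I_d (r/R)² = 1.49×10^-8 A.

1.49×10^-8 A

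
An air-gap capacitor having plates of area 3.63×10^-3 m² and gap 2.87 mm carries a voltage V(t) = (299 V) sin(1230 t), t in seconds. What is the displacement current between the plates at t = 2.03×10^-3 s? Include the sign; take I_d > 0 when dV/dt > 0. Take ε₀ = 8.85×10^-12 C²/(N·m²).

-3.29×10^-6 A

dE/dt = (V₀ω/d)·cos(ωt) with ωt = 2.4969 rad: (299)(1230)(-0.7993)/(2.87×10^-3) = -1.024×10^8 V/(m·s).
I_d = ε₀ A dE/dt = (8.85×10^-12)(3.63×10^-3)(-1.024×10^8) = -3.29×10^-6 A.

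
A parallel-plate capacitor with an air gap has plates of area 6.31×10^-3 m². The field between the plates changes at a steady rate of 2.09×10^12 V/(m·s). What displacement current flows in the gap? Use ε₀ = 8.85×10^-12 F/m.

With a uniform field, Φ_E = EA, so I_d = ε₀ A dE/dt = 0.117 A.

0.117 A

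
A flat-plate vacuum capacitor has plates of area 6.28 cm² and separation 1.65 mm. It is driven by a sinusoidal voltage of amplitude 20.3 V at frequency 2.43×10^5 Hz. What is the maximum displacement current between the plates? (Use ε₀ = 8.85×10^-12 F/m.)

1.04×10^-4 A

C = ε₀A/d = (8.85×10^-12)(6.28×10^-4)/(1.65×10^-3) = 3.368×10^-12 F; ω = 2πf = 1.527×10^6 rad/s.
I_d = C dV/dt, so |I_d|_max = C V₀ ω = (3.368×10^-12)(20.3)(1.527×10^6) = 1.04×10^-4 A.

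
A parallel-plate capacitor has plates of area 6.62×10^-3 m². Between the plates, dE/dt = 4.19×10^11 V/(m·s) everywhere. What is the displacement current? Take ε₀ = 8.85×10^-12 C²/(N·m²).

With a uniform field, Φ_E = EA, so I_d = ε₀ A dE/dt = 0.0245 A.

0.0245 A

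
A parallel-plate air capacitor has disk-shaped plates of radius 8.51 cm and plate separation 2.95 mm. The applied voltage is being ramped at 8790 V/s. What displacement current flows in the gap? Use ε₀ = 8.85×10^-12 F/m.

6.00×10^-7 A

The displacement current equals the charging current C dV/dt. With C = ε₀A/d = (8.85×10^-12)(0.02275)/(2.95×10^-3) = 6.825×10^-11 F, I_d = (6.825×10^-11)(8790) = 6.00×10^-7 A.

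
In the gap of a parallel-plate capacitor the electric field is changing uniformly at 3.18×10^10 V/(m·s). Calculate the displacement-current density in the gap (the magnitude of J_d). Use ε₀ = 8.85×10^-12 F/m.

J_d = ε₀ ∂E/∂t, so J_d = 0.281 A/m².

0.281 A/m²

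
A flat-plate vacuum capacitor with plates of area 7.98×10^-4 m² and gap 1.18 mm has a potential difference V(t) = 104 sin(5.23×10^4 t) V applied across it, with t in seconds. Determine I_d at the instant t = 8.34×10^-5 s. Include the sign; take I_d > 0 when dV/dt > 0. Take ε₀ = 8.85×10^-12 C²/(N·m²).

C = ε₀A/d = (8.85×10^-12)(7.98×10^-4)/(1.18×10^-3) = 5.985×10^-12 F. dV/dt = V₀ω·cos(ωt); at ωt = 4.36182 rad this factor is -0.3434.
I_d = C dV/dt = (5.985×10^-12)(104)(5.23×10^4)(-0.3434) = -1.12×10^-5 A.

-1.12×10^-5 A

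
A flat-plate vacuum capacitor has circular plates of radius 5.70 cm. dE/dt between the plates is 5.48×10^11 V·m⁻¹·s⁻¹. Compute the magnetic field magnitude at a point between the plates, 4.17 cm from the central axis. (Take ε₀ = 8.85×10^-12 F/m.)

1.27×10^-7 T

Total displacement current: I_d = ε₀(πR²)(dE/dt) = (8.85×10^-12)(0.01021)(5.48×10^11) = 0.04952 A.
An Ampèrian loop of radius r encloses a fraction (r/R)² of I_d. Then B·2πr = μ₀ I_d (r/R)², giving B = μ₀ I_d r/(2πR²) = 1.27×10^-7 T.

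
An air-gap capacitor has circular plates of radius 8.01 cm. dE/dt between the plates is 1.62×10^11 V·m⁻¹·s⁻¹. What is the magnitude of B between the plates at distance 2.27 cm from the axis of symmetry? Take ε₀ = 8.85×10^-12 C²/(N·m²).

2.04×10^-8 T

I_d = ε₀ dΦ_E/dt = ε₀ πR² (dE/dt) = (8.85×10^-12)(0.02016)(1.62×10^11) = 0.02890 A through the full plate area.
∮B·dl = μ₀ I_d,enc with I_d,enc = I_d r²/R² = 2.321×10^-3 A; so B = μ₀ I_d,enc/(2πr) = 2.04×10^-8 T.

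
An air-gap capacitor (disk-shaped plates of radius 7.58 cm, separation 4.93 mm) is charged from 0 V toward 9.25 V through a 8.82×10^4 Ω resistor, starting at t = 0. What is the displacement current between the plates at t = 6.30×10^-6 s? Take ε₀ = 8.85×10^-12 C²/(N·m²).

C = ε₀A/d = (8.85×10^-12)(0.01805)/(4.93×10^-3) = 3.240×10^-11 F and τ = RC = 2.858×10^-6 s. I_d in the gap equals the RC charging current.
I_d(t) = (V₀/R) e^(−t/τ) = 1.049×10^-4 · e^(−2.204) = 1.16×10^-5 A.

1.16×10^-5 A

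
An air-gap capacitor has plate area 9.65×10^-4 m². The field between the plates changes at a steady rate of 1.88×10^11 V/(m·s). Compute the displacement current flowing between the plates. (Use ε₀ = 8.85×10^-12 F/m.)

1.61×10^-3 A

The displacement current is ε₀ times dΦ_E/dt = ε₀ A dE/dt = (8.85×10^-12)(9.65×10^-4)(1.88×10^11) = 1.61×10^-3 A.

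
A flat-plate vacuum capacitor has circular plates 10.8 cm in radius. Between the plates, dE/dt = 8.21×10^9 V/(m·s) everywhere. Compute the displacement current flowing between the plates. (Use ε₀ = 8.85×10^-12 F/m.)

With a uniform field, Φ_E = EA, so I_d = ε₀ A dE/dt = 2.66×10^-3 A.

2.66×10^-3 A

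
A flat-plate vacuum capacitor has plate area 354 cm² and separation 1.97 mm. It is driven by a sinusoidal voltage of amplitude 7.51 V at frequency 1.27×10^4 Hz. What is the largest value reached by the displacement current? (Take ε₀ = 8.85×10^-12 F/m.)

(dE/dt)_max = V₀ω/d = 3.042×10^8 V/(m·s); ω = 2πf = 7.980×10^4 rad/s.
I_d,max = ε₀ A (dE/dt)_max = (8.85×10^-12)(0.0354)(3.042×10^8) = 9.53×10^-5 A.

9.53×10^-5 A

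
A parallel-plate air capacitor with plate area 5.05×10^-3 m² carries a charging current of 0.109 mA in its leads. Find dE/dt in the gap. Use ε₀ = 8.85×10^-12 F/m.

2.44×10^9 V/(m·s)

The displacement current between the plates equals the conduction current, I_d = 0.109 mA.
Inverting I_d = ε₀ A dE/dt gives dE/dt = 1.09×10^-4 / (8.85×10^-12 · 5.05×10^-3) = 2.44×10^9 V/(m·s).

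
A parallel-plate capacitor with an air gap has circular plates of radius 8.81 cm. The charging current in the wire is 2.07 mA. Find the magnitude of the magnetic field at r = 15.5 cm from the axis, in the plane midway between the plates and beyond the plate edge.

No conduction current crosses the gap, so I_d there equals the 2.07×10^-3 A in the leads.
Outside the plates the loop encloses all of I_d, so B·2πr = μ₀ I_d and B = 2.67×10^-9 T.

2.67×10^-9 T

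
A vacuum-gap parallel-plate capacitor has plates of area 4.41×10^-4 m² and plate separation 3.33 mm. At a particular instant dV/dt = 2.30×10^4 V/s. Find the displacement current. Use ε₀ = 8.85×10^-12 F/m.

The displacement current equals the charging current C dV/dt. With C = ε₀A/d = (8.85×10^-12)(4.41×10^-4)/(3.33×10^-3) = 1.172×10^-12 F, I_d = (1.172×10^-12)(2.30×10^4) = 2.70×10^-8 A.

2.70×10^-8 A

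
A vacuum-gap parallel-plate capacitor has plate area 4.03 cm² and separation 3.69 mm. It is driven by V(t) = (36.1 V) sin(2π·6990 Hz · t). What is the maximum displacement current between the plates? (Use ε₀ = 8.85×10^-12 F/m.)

(dE/dt)_max = V₀ω/d = 4.297×10^8 V/(m·s); ω = 2πf = 4.392×10^4 rad/s.
I_d,max = ε₀ A (dE/dt)_max = (8.85×10^-12)(4.03×10^-4)(4.297×10^8) = 1.53×10^-6 A.

1.53×10^-6 A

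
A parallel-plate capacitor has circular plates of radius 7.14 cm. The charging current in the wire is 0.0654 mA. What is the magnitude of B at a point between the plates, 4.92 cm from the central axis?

Between the plates the displacement current equals the wire current: I_d = 0.0654 mA = 6.54×10^-5 A.
An Ampèrian loop of radius r encloses a fraction (r/R)² of I_d. Then B·2πr = μ₀ I_d (r/R)², giving B = μ₀ I_d r/(2πR²) = 1.26×10^-10 T.

1.26×10^-10 T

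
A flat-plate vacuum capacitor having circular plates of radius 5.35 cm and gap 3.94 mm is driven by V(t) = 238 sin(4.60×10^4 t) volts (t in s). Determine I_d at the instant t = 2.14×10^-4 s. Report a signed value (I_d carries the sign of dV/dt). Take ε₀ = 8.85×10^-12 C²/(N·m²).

-2.02×10^-4 A

dV/dt = (238)(4.60×10^4)·cos(9.844) = -1.000×10^7 V/s.
I_d = C dV/dt with C = ε₀A/d = (8.85×10^-12)(8.992×10^-3)/(3.94×10^-3) = 2.020×10^-11 F, so I_d = (2.020×10^-11)(-1.000×10^7) = -2.02×10^-4 A.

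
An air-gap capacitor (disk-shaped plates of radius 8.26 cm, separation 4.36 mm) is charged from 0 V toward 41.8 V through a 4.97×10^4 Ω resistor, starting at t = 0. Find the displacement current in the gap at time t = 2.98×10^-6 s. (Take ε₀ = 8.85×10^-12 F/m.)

2.12×10^-4 A

With C = ε₀A/d = (8.85×10^-12)(0.02143)/(4.36×10^-3) = 4.350×10^-11 F, the time constant is τ = RC = 2.162×10^-6 s, so t/τ = 1.378 and e^(−t/τ) = 0.2521.
I_d = I_cond = (V₀/R) e^(−t/τ) = (8.410×10^-4)(0.2521) = 2.12×10^-4 A.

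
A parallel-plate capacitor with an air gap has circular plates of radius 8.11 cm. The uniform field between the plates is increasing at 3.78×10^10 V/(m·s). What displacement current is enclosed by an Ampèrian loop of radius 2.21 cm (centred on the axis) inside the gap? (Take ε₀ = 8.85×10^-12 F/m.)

5.13×10^-4 A

I_d = ε₀ dΦ_E/dt = ε₀ πR² (dE/dt) = (8.85×10^-12)(0.02066)(3.78×10^10) = 6.911×10^-3 A through the full plate area.
Through an area πr² the displacement current is I_d·(πr²/πR²) = I_d (r/R)² = 5.13×10^-4 A.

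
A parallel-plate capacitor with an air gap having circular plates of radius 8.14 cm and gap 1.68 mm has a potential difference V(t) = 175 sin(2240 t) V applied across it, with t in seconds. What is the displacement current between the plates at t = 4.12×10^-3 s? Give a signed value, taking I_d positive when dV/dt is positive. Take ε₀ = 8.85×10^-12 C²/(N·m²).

dE/dt = (V₀ω/d)·cos(ωt) with ωt = 9.2288 rad: (175)(2240)(-0.9809)/(1.68×10^-3) = -2.289×10^8 V/(m·s).
I_d = ε₀ A dE/dt = (8.85×10^-12)(0.02082)(-2.289×10^8) = -4.22×10^-5 A.

-4.22×10^-5 A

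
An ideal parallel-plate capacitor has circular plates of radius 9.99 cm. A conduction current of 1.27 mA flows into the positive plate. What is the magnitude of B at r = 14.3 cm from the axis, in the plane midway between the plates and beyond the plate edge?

1.78×10^-9 T

No conduction current crosses the gap, so I_d there equals the 1.27×10^-3 A in the leads.
For r ≥ R the full I_d is enclosed: B = μ₀ I_d/(2πr) = (4π×10^-7)(1.27×10^-3)/(2π·0.143) = 1.78×10^-9 T.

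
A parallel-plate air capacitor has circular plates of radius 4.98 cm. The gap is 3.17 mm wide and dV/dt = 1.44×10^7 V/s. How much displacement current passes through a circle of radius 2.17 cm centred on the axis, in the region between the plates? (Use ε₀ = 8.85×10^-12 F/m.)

I_d = C dV/dt with C = ε₀πR²/d = 2.175×10^-11 F, so I_d = (2.175×10^-11)(1.44×10^7) = 3.132×10^-4 A.
Since J_d is uniform, the enclosed fraction is (r/R)² = 0.1899, giving I_d,enc = 5.95×10^-5 A.

5.95×10^-5 A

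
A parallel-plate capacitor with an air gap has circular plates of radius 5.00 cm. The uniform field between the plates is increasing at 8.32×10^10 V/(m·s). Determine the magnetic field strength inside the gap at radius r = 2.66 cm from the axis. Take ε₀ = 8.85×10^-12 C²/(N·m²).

Through the whole plate area (πR² = 7.854×10^-3 m²), I_d = ε₀ πR² dE/dt = 5.783×10^-3 A.
∮B·dl = μ₀ I_d,enc with I_d,enc = I_d r²/R² = 1.637×10^-3 A; so B = μ₀ I_d,enc/(2πr) = 1.23×10^-8 T.

1.23×10^-8 T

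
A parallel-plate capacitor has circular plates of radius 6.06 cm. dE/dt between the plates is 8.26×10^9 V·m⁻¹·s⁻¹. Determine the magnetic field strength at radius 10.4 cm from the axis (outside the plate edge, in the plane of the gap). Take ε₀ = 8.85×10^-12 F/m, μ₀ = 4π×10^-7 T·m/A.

I_d = ε₀ dΦ_E/dt = ε₀ πR² (dE/dt) = (8.85×10^-12)(0.01154)(8.26×10^9) = 8.436×10^-4 A through the full plate area.
For r ≥ R the full I_d is enclosed: B = μ₀ I_d/(2πr) = (4π×10^-7)(8.436×10^-4)/(2π·0.104) = 1.62×10^-9 T.

1.62×10^-9 T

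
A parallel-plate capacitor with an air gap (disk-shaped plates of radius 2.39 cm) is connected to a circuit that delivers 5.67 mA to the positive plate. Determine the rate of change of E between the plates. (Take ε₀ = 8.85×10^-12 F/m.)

3.57×10^11 V/(m·s)

The displacement current between the plates equals the conduction current, I_d = 5.67 mA.
Since I_d = ε₀ A dE/dt, dE/dt = I_d/(ε₀A) = (5.67×10^-3)/((8.85×10^-12)(1.795×10^-3)) = 3.57×10^11 V/(m·s).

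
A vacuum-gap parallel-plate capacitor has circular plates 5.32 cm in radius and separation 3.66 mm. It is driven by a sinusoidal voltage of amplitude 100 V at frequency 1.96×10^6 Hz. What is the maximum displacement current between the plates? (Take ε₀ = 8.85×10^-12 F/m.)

C = ε₀A/d = (8.85×10^-12)(8.891×10^-3)/(3.66×10^-3) = 2.150×10^-11 F; ω = 2πf = 1.232×10^7 rad/s.
I_d = C dV/dt, so |I_d|_max = C V₀ ω = (2.150×10^-11)(100)(1.232×10^7) = 0.0265 A.

0.0265 A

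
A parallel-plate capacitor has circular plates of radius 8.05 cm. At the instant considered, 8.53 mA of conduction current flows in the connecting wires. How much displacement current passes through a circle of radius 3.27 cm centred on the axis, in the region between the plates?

1.41×10^-3 A

No conduction current crosses the gap, so I_d there equals the 8.53×10^-3 A in the leads.
Through an area πr² the displacement current is I_d·(πr²/πR²) = I_d (r/R)² = 1.41×10^-3 A.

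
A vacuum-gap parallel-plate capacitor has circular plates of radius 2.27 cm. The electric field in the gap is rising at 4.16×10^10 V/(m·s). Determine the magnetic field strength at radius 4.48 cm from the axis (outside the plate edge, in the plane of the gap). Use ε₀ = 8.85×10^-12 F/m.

Total displacement current: I_d = ε₀(πR²)(dE/dt) = (8.85×10^-12)(1.619×10^-3)(4.16×10^10) = 5.961×10^-4 A.
For r ≥ R the full I_d is enclosed: B = μ₀ I_d/(2πr) = (4π×10^-7)(5.961×10^-4)/(2π·0.0448) = 2.66×10^-9 T.

2.66×10^-9 T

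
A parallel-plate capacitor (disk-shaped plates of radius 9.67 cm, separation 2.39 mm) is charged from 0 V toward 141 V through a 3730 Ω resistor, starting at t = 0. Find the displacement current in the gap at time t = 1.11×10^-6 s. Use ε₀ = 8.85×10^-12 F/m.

2.45×10^-3 A

C = ε₀A/d = (8.85×10^-12)(0.02938)/(2.39×10^-3) = 1.088×10^-10 F and τ = RC = 4.058×10^-7 s. I_d in the gap equals the RC charging current.
I_d(t) = (V₀/R) e^(−t/τ) = 0.03780 · e^(−2.735) = 2.45×10^-3 A.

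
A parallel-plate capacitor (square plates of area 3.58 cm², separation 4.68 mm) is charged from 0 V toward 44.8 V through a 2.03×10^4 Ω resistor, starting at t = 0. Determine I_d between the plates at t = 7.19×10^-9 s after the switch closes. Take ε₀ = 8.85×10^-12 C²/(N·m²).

C = ε₀A/d = (8.85×10^-12)(3.58×10^-4)/(4.68×10^-3) = 6.770×10^-13 F, so τ = RC = 1.374×10^-8 s.
The conduction current is I(t) = (V₀/R) e^(−t/τ), and the displacement current between the plates equals it.
t/τ = 0.5233; I_d = (44.8/2.03×10^4) · e^(−0.5233) = (2.207×10^-3)(0.5926) = 1.31×10^-3 A.

1.31×10^-3 A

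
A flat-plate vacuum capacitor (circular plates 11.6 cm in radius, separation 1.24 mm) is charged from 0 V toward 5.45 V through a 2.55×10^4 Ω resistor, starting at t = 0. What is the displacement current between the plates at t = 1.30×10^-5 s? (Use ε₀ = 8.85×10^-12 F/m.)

3.94×10^-5 A

With C = ε₀A/d = (8.85×10^-12)(0.04227)/(1.24×10^-3) = 3.017×10^-10 F, the time constant is τ = RC = 7.693×10^-6 s, so t/τ = 1.690 and e^(−t/τ) = 0.1845.
I_d = I_cond = (V₀/R) e^(−t/τ) = (2.137×10^-4)(0.1845) = 3.94×10^-5 A.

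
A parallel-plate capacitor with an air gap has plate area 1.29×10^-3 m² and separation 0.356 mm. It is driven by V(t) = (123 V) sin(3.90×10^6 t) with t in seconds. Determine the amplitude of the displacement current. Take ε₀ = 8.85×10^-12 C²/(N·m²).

0.0154 A

C = ε₀A/d = (8.85×10^-12)(1.29×10^-3)/(3.56×10^-4) = 3.207×10^-11 F; ω = 3.90×10^6 rad/s.
I_d = C dV/dt, so |I_d|_max = C V₀ ω = (3.207×10^-11)(123)(3.90×10^6) = 0.0154 A.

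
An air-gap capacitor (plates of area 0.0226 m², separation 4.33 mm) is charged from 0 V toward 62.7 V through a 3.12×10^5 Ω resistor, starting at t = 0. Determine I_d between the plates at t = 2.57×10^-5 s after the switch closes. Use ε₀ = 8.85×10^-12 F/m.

3.38×10^-5 A

C = ε₀A/d = (8.85×10^-12)(0.0226)/(4.33×10^-3) = 4.619×10^-11 F, so τ = RC = 1.441×10^-5 s.
The conduction current is I(t) = (V₀/R) e^(−t/τ), and the displacement current between the plates equals it.
t/τ = 1.783; I_d = (62.7/3.12×10^5) · e^(−1.783) = (2.010×10^-4)(0.1681) = 3.38×10^-5 A.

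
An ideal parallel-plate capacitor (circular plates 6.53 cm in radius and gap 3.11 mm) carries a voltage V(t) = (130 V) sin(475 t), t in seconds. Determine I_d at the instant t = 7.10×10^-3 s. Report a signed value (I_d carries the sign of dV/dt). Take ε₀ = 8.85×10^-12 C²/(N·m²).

C = ε₀A/d = (8.85×10^-12)(0.01340)/(3.11×10^-3) = 3.813×10^-11 F. dV/dt = V₀ω·cos(ωt); at ωt = 3.3725 rad this factor is -0.9735.
I_d = C dV/dt = (3.813×10^-11)(130)(475)(-0.9735) = -2.29×10^-6 A.

-2.29×10^-6 A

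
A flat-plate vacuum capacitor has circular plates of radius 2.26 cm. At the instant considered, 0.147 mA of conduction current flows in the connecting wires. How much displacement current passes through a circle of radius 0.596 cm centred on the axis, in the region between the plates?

No conduction current crosses the gap, so I_d there equals the 1.47×10^-4 A in the leads.
The field is uniform, so I_d,enc = I_d (r/R)² = (1.47×10^-4)(0.596/2.26)² = 1.02×10^-5 A.

1.02×10^-5 A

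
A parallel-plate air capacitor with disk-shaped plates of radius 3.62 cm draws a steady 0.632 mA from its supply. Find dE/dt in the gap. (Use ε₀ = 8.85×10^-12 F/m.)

1.73×10^10 V/(m·s)

The displacement current between the plates equals the conduction current, I_d = 0.632 mA.
Since I_d = ε₀ A dE/dt, dE/dt = I_d/(ε₀A) = (6.32×10^-4)/((8.85×10^-12)(4.117×10^-3)) = 1.73×10^10 V/(m·s).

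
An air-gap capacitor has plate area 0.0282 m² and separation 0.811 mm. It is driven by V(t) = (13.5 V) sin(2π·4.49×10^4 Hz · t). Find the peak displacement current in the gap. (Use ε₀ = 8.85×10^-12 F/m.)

(dE/dt)_max = V₀ω/d = 4.696×10^9 V/(m·s); ω = 2πf = 2.821×10^5 rad/s.
I_d,max = ε₀ A (dE/dt)_max = (8.85×10^-12)(0.0282)(4.696×10^9) = 1.17×10^-3 A.

1.17×10^-3 A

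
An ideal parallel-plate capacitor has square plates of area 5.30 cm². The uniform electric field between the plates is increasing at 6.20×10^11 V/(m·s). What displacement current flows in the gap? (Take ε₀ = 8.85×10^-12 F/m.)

2.91×10^-3 A

The displacement current is ε₀ times dΦ_E/dt = ε₀ A dE/dt = (8.85×10^-12)(5.30×10^-4)(6.20×10^11) = 2.91×10^-3 A.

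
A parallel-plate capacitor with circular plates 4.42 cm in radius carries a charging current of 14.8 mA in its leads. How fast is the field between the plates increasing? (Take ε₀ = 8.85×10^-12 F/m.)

The displacement current between the plates equals the conduction current, I_d = 14.8 mA.
Since I_d = ε₀ A dE/dt, dE/dt = I_d/(ε₀A) = (0.0148)/((8.85×10^-12)(6.138×10^-3)) = 2.72×10^11 V/(m·s).

2.72×10^11 V/(m·s)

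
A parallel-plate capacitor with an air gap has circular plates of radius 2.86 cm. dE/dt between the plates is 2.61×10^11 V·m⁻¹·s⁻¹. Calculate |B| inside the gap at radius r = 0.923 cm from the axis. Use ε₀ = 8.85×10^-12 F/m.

I_d = ε₀ dΦ_E/dt = ε₀ πR² (dE/dt) = (8.85×10^-12)(2.570×10^-3)(2.61×10^11) = 5.936×10^-3 A through the full plate area.
∮B·dl = μ₀ I_d,enc with I_d,enc = I_d r²/R² = 6.183×10^-4 A; so B = μ₀ I_d,enc/(2πr) = 1.34×10^-8 T.

1.34×10^-8 T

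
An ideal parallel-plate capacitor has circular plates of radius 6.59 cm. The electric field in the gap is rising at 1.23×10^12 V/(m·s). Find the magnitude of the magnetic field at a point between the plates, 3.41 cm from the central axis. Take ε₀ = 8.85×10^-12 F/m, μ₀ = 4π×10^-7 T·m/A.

Through the whole plate area (πR² = 0.01364 m²), I_d = ε₀ πR² dE/dt = 0.1485 A.
∮B·dl = μ₀ I_d,enc with I_d,enc = I_d r²/R² = 0.03976 A; so B = μ₀ I_d,enc/(2πr) = 2.33×10^-7 T.

2.33×10^-7 T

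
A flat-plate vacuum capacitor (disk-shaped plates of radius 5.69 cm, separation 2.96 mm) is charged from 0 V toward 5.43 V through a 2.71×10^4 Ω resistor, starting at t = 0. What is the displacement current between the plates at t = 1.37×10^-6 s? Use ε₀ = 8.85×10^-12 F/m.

3.80×10^-5 A

With C = ε₀A/d = (8.85×10^-12)(0.01017)/(2.96×10^-3) = 3.041×10^-11 F, the time constant is τ = RC = 8.241×10^-7 s, so t/τ = 1.662 and e^(−t/τ) = 0.1898.
I_d = I_cond = (V₀/R) e^(−t/τ) = (2.004×10^-4)(0.1898) = 3.80×10^-5 A.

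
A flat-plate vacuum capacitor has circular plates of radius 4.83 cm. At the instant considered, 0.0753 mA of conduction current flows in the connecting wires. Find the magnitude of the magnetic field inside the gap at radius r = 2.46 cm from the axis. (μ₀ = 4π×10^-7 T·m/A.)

1.59×10^-10 T

No conduction current crosses the gap, so I_d there equals the 7.53×10^-5 A in the leads.
An Ampèrian loop of radius r encloses a fraction (r/R)² of I_d. Then B·2πr = μ₀ I_d (r/R)², giving B = μ₀ I_d r/(2πR²) = 1.59×10^-10 T.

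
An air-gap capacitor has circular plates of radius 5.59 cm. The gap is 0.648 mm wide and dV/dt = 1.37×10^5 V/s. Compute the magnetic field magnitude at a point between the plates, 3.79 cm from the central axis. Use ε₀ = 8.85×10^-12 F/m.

I_d = C dV/dt with C = ε₀πR²/d = 1.341×10^-10 F, so I_d = (1.341×10^-10)(1.37×10^5) = 1.837×10^-5 A.
∮B·dl = μ₀ I_d,enc with I_d,enc = I_d r²/R² = 8.444×10^-6 A; so B = μ₀ I_d,enc/(2πr) = 4.46×10^-11 T.

4.46×10^-11 T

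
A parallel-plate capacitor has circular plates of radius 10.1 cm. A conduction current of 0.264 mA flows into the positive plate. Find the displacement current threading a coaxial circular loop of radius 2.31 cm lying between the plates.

1.38×10^-5 A

No conduction current crosses the gap, so I_d there equals the 2.64×10^-4 A in the leads.
Through an area πr² the displacement current is I_d·(πr²/πR²) = I_d (r/R)² = 1.38×10^-5 A.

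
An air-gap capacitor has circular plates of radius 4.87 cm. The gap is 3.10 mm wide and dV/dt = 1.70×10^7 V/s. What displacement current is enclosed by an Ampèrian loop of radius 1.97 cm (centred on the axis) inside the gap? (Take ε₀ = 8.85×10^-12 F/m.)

I_d = C dV/dt with C = ε₀πR²/d = 2.127×10^-11 F, so I_d = (2.127×10^-11)(1.70×10^7) = 3.616×10^-4 A.
Through an area πr² the displacement current is I_d·(πr²/πR²) = I_d (r/R)² = 5.92×10^-5 A.

5.92×10^-5 A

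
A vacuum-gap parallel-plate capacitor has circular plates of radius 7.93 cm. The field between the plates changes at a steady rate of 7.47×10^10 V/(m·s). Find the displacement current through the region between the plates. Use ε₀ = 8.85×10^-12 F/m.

0.0131 A

I_d = ε₀ A (dE/dt) = (8.85×10^-12)(0.01976 m²)(7.47×10^10) = 0.0131 A.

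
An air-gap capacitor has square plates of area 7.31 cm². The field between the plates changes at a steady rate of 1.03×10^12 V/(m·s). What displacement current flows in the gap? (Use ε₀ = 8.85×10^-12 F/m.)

6.66×10^-3 A

I_d = ε₀ A (dE/dt) = (8.85×10^-12)(7.31×10^-4 m²)(1.03×10^12) = 6.66×10^-3 A.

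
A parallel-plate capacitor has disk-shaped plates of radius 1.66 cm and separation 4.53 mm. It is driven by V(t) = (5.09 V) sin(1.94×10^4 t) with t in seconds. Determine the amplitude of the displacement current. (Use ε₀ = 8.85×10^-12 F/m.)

The displacement current equals the conduction current C dV/dt, which peaks at C V₀ ω.
With C = ε₀A/d = (8.85×10^-12)(8.657×10^-4)/(4.53×10^-3) = 1.691×10^-12 F and ω = 1.94×10^4 rad/s, I_d,max = (1.691×10^-12)(5.09)(1.94×10^4) = 1.67×10^-7 A.

1.67×10^-7 A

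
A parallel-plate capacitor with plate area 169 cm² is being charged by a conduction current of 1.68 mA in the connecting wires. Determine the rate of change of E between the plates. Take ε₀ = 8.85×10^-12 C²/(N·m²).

Charge continuity gives I_d = I = 1.68×10^-3 A between the plates.
Since I_d = ε₀ A dE/dt, dE/dt = I_d/(ε₀A) = (1.68×10^-3)/((8.85×10^-12)(0.0169)) = 1.12×10^10 V/(m·s).

1.12×10^10 V/(m·s)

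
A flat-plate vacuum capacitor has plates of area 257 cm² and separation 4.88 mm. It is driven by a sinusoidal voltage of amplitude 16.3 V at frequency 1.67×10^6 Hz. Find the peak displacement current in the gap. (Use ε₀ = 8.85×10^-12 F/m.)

7.97×10^-3 A

(dE/dt)_max = V₀ω/d = 3.504×10^10 V/(m·s); ω = 2πf = 1.049×10^7 rad/s.
I_d,max = ε₀ A (dE/dt)_max = (8.85×10^-12)(0.0257)(3.504×10^10) = 7.97×10^-3 A.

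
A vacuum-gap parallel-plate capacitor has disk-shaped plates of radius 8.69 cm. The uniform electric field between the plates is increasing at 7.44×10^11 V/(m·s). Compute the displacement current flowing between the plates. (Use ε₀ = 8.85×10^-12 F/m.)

0.156 A

With a uniform field, Φ_E = EA, so I_d = ε₀ A dE/dt = 0.156 A.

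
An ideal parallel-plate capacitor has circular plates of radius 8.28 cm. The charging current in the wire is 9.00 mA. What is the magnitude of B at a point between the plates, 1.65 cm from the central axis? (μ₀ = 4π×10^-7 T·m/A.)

Between the plates the displacement current equals the wire current: I_d = 9.00 mA = 9.00×10^-3 A.
An Ampèrian loop of radius r encloses a fraction (r/R)² of I_d. Then B·2πr = μ₀ I_d (r/R)², giving B = μ₀ I_d r/(2πR²) = 4.33×10^-9 T.

4.33×10^-9 T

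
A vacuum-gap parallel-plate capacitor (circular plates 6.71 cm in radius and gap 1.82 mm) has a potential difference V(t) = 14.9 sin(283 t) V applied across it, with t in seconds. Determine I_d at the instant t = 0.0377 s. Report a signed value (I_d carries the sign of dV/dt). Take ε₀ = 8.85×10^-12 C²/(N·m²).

-9.30×10^-8 A

C = ε₀A/d = (8.85×10^-12)(0.01414)/(1.82×10^-3) = 6.876×10^-11 F. dV/dt = V₀ω·cos(ωt); at ωt = 10.6691 rad this factor is -0.3207.
I_d = C dV/dt = (6.876×10^-11)(14.9)(283)(-0.3207) = -9.30×10^-8 A.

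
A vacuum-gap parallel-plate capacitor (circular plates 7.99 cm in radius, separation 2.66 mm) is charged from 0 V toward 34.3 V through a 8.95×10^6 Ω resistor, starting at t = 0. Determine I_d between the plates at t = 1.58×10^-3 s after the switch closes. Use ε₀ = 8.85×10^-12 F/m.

2.72×10^-7 A

C = ε₀A/d = (8.85×10^-12)(0.02006)/(2.66×10^-3) = 6.674×10^-11 F, so τ = RC = 5.973×10^-4 s.
The conduction current is I(t) = (V₀/R) e^(−t/τ), and the displacement current between the plates equals it.
t/τ = 2.645; I_d = (34.3/8.95×10^6) · e^(−2.645) = (3.832×10^-6)(0.07101) = 2.72×10^-7 A.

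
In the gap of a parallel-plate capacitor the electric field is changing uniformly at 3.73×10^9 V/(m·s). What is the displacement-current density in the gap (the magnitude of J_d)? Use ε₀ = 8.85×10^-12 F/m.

The displacement-current density is ε₀ ∂E/∂t = (8.85×10^-12)(3.73×10^9) = 0.0330 A/m².

0.0330 A/m²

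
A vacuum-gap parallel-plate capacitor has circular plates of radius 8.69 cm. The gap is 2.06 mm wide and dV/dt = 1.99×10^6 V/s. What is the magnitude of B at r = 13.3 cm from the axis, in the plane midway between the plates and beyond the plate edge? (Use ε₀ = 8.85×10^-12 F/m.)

3.05×10^-10 T

I_d = C dV/dt with C = ε₀πR²/d = 1.019×10^-10 F, so I_d = (1.019×10^-10)(1.99×10^6) = 2.028×10^-4 A.
For r ≥ R the full I_d is enclosed: B = μ₀ I_d/(2πr) = (4π×10^-7)(2.028×10^-4)/(2π·0.133) = 3.05×10^-10 T.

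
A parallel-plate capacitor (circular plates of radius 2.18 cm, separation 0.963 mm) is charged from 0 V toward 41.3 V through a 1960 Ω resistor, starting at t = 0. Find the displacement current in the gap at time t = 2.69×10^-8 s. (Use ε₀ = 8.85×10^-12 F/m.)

C = ε₀A/d = (8.85×10^-12)(1.493×10^-3)/(9.63×10^-4) = 1.372×10^-11 F and τ = RC = 2.689×10^-8 s. I_d in the gap equals the RC charging current.
I_d(t) = (V₀/R) e^(−t/τ) = 0.02107 · e^(−1.000) = 7.75×10^-3 A.

7.75×10^-3 A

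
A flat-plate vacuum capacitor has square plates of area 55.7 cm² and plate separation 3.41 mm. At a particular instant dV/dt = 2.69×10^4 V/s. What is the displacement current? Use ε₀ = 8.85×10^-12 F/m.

3.89×10^-7 A

The field between the plates is E = V/d, so dE/dt = (2.69×10^4)/(3.41×10^-3 m) = 7.889×10^6 V/(m·s).
I_d = ε₀ A (dE/dt) = (8.85×10^-12)(5.57×10^-3)(7.889×10^6) = 3.89×10^-7 A.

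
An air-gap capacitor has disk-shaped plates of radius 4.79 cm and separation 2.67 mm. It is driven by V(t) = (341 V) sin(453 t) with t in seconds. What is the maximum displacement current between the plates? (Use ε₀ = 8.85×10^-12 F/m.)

C = ε₀A/d = (8.85×10^-12)(7.208×10^-3)/(2.67×10^-3) = 2.389×10^-11 F; ω = 453 rad/s.
I_d = C dV/dt, so |I_d|_max = C V₀ ω = (2.389×10^-11)(341)(453) = 3.69×10^-6 A.

3.69×10^-6 A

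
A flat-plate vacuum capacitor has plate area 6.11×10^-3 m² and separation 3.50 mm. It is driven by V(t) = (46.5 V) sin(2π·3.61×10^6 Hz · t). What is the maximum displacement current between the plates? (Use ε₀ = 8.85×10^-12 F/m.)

0.0163 A

(dE/dt)_max = V₀ω/d = 3.013×10^11 V/(m·s); ω = 2πf = 2.268×10^7 rad/s.
I_d,max = ε₀ A (dE/dt)_max = (8.85×10^-12)(6.11×10^-3)(3.013×10^11) = 0.0163 A.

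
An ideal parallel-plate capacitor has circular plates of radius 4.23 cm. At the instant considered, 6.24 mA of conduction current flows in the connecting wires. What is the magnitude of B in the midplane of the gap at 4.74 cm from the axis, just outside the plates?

2.63×10^-8 T

Between the plates the displacement current equals the wire current: I_d = 6.24 mA = 6.24×10^-3 A.
For r ≥ R the full I_d is enclosed: B = μ₀ I_d/(2πr) = (4π×10^-7)(6.24×10^-3)/(2π·0.0474) = 2.63×10^-8 T.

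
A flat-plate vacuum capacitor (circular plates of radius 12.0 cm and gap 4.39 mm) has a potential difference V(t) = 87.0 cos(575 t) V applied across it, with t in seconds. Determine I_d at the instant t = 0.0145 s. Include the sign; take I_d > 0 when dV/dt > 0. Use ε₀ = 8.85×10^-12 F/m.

dV/dt = (87.0)(575)·−sin(8.3375) = -4.429×10^4 V/s.
I_d = C dV/dt with C = ε₀A/d = (8.85×10^-12)(0.04524)/(4.39×10^-3) = 9.120×10^-11 F, so I_d = (9.120×10^-11)(-4.429×10^4) = -4.04×10^-6 A.

-4.04×10^-6 A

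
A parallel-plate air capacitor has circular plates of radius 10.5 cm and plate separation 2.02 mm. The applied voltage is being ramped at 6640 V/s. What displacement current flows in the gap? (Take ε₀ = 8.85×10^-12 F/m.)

1.01×10^-6 A

The field between the plates is E = V/d, so dE/dt = (6640)/(2.02×10^-3 m) = 3.287×10^6 V/(m·s).
I_d = ε₀ A (dE/dt) = (8.85×10^-12)(0.03464)(3.287×10^6) = 1.01×10^-6 A.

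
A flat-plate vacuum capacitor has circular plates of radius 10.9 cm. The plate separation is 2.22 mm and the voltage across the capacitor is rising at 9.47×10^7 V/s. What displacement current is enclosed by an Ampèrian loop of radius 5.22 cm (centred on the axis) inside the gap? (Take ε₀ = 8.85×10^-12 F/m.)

With E = V/d, dE/dt = 4.266×10^10 V/(m·s) and πR² = 0.03733 m², giving I_d = ε₀ πR² dE/dt = 0.01409 A.
Since J_d is uniform, the enclosed fraction is (r/R)² = 0.2293, giving I_d,enc = 3.23×10^-3 A.

3.23×10^-3 A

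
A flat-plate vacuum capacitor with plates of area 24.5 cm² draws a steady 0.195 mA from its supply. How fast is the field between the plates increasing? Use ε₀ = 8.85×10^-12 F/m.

8.99×10^9 V/(m·s)

By continuity, I_d in the gap equals the 0.195 mA flowing in the wire.
Inverting I_d = ε₀ A dE/dt gives dE/dt = 1.95×10^-4 / (8.85×10^-12 · 2.45×10^-3) = 8.99×10^9 V/(m·s).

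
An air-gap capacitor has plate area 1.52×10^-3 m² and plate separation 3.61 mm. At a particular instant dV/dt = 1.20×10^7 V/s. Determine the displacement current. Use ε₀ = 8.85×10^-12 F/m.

The displacement current equals the charging current C dV/dt. With C = ε₀A/d = (8.85×10^-12)(1.52×10^-3)/(3.61×10^-3) = 3.726×10^-12 F, I_d = (3.726×10^-12)(1.20×10^7) = 4.47×10^-5 A.

4.47×10^-5 A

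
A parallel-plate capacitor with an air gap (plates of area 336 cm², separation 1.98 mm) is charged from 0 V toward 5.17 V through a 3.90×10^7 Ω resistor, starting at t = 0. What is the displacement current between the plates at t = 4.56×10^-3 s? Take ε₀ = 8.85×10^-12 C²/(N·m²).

6.09×10^-8 A

C = ε₀A/d = (8.85×10^-12)(0.0336)/(1.98×10^-3) = 1.502×10^-10 F and τ = RC = 5.858×10^-3 s. I_d in the gap equals the RC charging current.
I_d(t) = (V₀/R) e^(−t/τ) = 1.326×10^-7 · e^(−0.7784) = 6.09×10^-8 A.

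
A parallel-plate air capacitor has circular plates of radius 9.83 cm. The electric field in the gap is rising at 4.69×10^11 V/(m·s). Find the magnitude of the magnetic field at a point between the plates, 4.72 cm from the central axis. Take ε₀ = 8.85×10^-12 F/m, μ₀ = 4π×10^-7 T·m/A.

Total displacement current: I_d = ε₀(πR²)(dE/dt) = (8.85×10^-12)(0.03036)(4.69×10^11) = 0.1260 A.
An Ampèrian loop of radius r encloses a fraction (r/R)² of I_d. Then B·2πr = μ₀ I_d (r/R)², giving B = μ₀ I_d r/(2πR²) = 1.23×10^-7 T.

1.23×10^-7 T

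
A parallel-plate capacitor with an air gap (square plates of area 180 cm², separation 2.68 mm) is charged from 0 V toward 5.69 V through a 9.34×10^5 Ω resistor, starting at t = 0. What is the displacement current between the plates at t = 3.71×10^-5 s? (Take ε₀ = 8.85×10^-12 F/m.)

With C = ε₀A/d = (8.85×10^-12)(0.0180)/(2.68×10^-3) = 5.944×10^-11 F, the time constant is τ = RC = 5.552×10^-5 s, so t/τ = 0.6682 and e^(−t/τ) = 0.5126.
I_d = I_cond = (V₀/R) e^(−t/τ) = (6.092×10^-6)(0.5126) = 3.12×10^-6 A.

3.12×10^-6 A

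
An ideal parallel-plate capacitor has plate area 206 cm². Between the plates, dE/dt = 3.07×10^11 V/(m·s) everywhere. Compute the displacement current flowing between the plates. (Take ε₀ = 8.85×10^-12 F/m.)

0.0560 A

I_d = ε₀ A (dE/dt) = (8.85×10^-12)(0.0206 m²)(3.07×10^11) = 0.0560 A.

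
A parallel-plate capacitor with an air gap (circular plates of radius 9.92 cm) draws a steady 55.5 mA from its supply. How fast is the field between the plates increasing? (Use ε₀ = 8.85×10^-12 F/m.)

2.03×10^11 V/(m·s)

By continuity, I_d in the gap equals the 55.5 mA flowing in the wire.
Since I_d = ε₀ A dE/dt, dE/dt = I_d/(ε₀A) = (0.0555)/((8.85×10^-12)(0.03092)) = 2.03×10^11 V/(m·s).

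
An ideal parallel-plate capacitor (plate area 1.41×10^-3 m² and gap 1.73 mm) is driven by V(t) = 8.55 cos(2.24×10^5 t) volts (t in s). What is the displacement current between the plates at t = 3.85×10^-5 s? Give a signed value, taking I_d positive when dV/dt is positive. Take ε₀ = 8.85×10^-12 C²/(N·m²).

C = ε₀A/d = (8.85×10^-12)(1.41×10^-3)/(1.73×10^-3) = 7.213×10^-12 F. dV/dt = V₀ω·−sin(ωt); at ωt = 8.624 rad this factor is -0.7179.
I_d = C dV/dt = (7.213×10^-12)(8.55)(2.24×10^5)(-0.7179) = -9.92×10^-6 A.

-9.92×10^-6 A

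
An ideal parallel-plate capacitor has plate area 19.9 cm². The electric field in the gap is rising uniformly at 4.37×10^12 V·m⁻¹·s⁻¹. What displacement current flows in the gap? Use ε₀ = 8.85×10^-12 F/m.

The displacement current is ε₀ times dΦ_E/dt = ε₀ A dE/dt = (8.85×10^-12)(1.99×10^-3)(4.37×10^12) = 0.0770 A.

0.0770 A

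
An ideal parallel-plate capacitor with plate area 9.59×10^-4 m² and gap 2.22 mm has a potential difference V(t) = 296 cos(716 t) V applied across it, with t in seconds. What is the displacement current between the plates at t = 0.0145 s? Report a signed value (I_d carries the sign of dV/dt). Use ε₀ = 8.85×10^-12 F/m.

C = ε₀A/d = (8.85×10^-12)(9.59×10^-4)/(2.22×10^-3) = 3.823×10^-12 F. dV/dt = V₀ω·−sin(ωt); at ωt = 10.382 rad this factor is 0.8176.
I_d = C dV/dt = (3.823×10^-12)(296)(716)(0.8176) = 6.62×10^-7 A.

6.62×10^-7 A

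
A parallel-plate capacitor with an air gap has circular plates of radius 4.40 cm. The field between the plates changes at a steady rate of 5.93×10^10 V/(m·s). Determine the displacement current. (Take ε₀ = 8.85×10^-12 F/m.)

With a uniform field, Φ_E = EA, so I_d = ε₀ A dE/dt = 3.19×10^-3 A.

3.19×10^-3 A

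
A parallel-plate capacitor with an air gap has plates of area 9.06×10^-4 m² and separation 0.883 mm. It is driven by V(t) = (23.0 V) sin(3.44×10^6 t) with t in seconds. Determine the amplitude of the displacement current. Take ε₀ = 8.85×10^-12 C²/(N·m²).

The displacement current equals the conduction current C dV/dt, which peaks at C V₀ ω.
With C = ε₀A/d = (8.85×10^-12)(9.06×10^-4)/(8.83×10^-4) = 9.081×10^-12 F and ω = 3.44×10^6 rad/s, I_d,max = (9.081×10^-12)(23.0)(3.44×10^6) = 7.18×10^-4 A.

7.18×10^-4 A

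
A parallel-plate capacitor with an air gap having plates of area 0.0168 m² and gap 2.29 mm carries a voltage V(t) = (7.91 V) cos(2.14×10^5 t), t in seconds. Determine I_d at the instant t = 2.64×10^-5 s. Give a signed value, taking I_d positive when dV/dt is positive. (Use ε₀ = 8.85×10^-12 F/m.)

6.51×10^-5 A

dV/dt = (7.91)(2.14×10^5)·−sin(5.6496) = 1.002×10^6 V/s.
I_d = C dV/dt with C = ε₀A/d = (8.85×10^-12)(0.0168)/(2.29×10^-3) = 6.493×10^-11 F, so I_d = (6.493×10^-11)(1.002×10^6) = 6.51×10^-5 A.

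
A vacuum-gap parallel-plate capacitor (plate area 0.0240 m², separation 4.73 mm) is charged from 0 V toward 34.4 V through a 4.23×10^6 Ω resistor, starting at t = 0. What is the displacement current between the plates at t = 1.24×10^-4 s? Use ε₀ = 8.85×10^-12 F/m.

4.23×10^-6 A

With C = ε₀A/d = (8.85×10^-12)(0.0240)/(4.73×10^-3) = 4.490×10^-11 F, the time constant is τ = RC = 1.899×10^-4 s, so t/τ = 0.6530 and e^(−t/τ) = 0.5205.
I_d = I_cond = (V₀/R) e^(−t/τ) = (8.132×10^-6)(0.5205) = 4.23×10^-6 A.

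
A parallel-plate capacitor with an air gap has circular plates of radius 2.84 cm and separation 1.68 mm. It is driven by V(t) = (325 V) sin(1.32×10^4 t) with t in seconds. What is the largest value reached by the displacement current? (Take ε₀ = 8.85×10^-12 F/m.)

C = ε₀A/d = (8.85×10^-12)(2.534×10^-3)/(1.68×10^-3) = 1.335×10^-11 F; ω = 1.32×10^4 rad/s.
I_d = C dV/dt, so |I_d|_max = C V₀ ω = (1.335×10^-11)(325)(1.32×10^4) = 5.73×10^-5 A.

5.73×10^-5 A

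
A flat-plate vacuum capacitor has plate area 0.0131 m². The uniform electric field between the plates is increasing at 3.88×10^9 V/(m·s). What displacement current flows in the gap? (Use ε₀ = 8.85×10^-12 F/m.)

4.50×10^-4 A

I_d = ε₀ A (dE/dt) = (8.85×10^-12)(0.0131 m²)(3.88×10^9) = 4.50×10^-4 A.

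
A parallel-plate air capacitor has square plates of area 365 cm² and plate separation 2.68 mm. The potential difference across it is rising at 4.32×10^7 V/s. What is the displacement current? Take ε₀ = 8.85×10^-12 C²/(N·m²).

5.21×10^-3 A

The field between the plates is E = V/d, so dE/dt = (4.32×10^7)/(2.68×10^-3 m) = 1.612×10^10 V/(m·s).
I_d = ε₀ A (dE/dt) = (8.85×10^-12)(0.0365)(1.612×10^10) = 5.21×10^-3 A.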